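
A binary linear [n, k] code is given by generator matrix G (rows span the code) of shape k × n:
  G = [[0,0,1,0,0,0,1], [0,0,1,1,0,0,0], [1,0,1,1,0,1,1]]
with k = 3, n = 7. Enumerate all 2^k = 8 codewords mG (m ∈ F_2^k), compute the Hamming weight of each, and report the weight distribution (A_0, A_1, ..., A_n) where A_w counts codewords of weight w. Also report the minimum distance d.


Weight distribution: A_0 = 1, A_2 = 3, A_3 = 3, A_5 = 1. Minimum distance d = 2.

Enumerate all 2^3 = 8 messages m ∈ F_2^3.
For each, compute codeword c = mG in F_2^7, then tally its weight.
  m = 000 → c = 0000000, weight = 0.
  m = 100 → c = 0010001, weight = 2.
  m = 010 → c = 0011000, weight = 2.
  m = 110 → c = 0001001, weight = 2.
  m = 001 → c = 1011011, weight = 5.
  m = 101 → c = 1001010, weight = 3.
  m = 011 → c = 1000011, weight = 3.
  m = 111 → c = 1010010, weight = 3.
Tally weights:
  weight 0: 1 codewords.
  weight 2: 3 codewords.
  weight 3: 3 codewords.
  weight 5: 1 codewords.
Minimum distance d = smallest w > 0 with A_w > 0 = 2.
Sanity: Σ A_w = 8 = 2^3 = 8 ✓.


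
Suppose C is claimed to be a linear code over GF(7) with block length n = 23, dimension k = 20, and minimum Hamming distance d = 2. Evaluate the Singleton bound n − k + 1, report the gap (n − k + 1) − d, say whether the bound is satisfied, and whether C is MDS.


Singleton RHS = n − k + 1 = 4, slack = 2, bound satisfied, not MDS.

Singleton bound: d ≤ n − k + 1.
Here n = 23, k = 20, so n − k + 1 = 4.
Given d = 2, check d ≤ 4: YES.
Slack = (n − k + 1) − d = 2.
The code is NOT MDS (slack = 2 > 0).
Description: the claimed parameters are [23, 20, 2]_7; such a code would be non-MDS.


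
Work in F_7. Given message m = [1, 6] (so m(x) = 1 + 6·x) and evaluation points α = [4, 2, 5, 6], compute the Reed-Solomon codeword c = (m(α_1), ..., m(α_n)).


c = [4, 6, 3, 2]

Message polynomial: m(x) = 1 + 6·x (mod 7).
For each evaluation point α_i, compute m(α_i) mod 7:
  α_1 = 4: Horner steps 6 → 4, so m(4) = 4.
  α_2 = 2: Horner steps 6 → 6, so m(2) = 6.
  α_3 = 5: Horner steps 6 → 3, so m(5) = 3.
  α_4 = 6: Horner steps 6 → 2, so m(6) = 2.
Codeword c = [4, 6, 3, 2] ∈ F_7^4.


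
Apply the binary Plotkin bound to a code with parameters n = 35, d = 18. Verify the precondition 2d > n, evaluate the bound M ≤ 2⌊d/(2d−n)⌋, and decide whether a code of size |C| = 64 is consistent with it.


Plotkin bound M ≤ 36; given |C| = 64 > bound (violated).

Check applicability: 2d = 36, n = 35.
2d − n = 1 > 0, so Plotkin applies.
Compute d/(2d−n) = 18/1 ≈ 18.0000.
⌊d/(2d−n)⌋ = 18.
Plotkin bound: M ≤ 2·18 = 36.
Given |C| = 64, check: VIOLATED.
This |C| is above the Plotkin bound, so no binary code with n = 35, d = 18 and 64 codewords exists.


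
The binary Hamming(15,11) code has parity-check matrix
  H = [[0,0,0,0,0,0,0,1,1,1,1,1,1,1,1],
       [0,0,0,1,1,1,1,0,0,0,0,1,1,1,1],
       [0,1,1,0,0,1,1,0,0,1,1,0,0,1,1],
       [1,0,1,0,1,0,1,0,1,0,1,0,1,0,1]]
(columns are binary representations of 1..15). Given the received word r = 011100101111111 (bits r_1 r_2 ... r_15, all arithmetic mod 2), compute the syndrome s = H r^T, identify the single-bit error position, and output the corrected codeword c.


s = (1, 0, 1, 0)^T, error position = 10, corrected codeword c = 011100101011111

Compute s = H r^T mod 2 one row at a time:
  s_1 = 0 + 1 + 1 + 1 + 1 + 1 + 1 + 1 = 7 ≡ 1 (mod 2).
  s_2 = 1 + 0 + 0 + 1 + 1 + 1 + 1 + 1 = 6 ≡ 0 (mod 2).
  s_3 = 1 + 1 + 0 + 1 + 1 + 1 + 1 + 1 = 7 ≡ 1 (mod 2).
  s_4 = 0 + 1 + 0 + 1 + 1 + 1 + 1 + 1 = 6 ≡ 0 (mod 2).
s = (1, 0, 1, 0)^T — this equals column 10 of H (binary 1010), so error is at position 10.
Correct: flip bit 10 of r = 011100101111111 to get c = 011100101011111.


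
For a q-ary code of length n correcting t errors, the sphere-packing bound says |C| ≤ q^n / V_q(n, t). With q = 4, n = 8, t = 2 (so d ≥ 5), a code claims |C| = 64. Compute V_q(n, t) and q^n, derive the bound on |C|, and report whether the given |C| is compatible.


V_q(n, t) = 277, q^n = 65536, Hamming bound = 236, |C| = 64 ≤ bound (satisfied).

Step 1: Compute V_q(n, t) = Σ_{j=0}^2 C(n, j) (q−1)^j.
  j = 0: C(8,0)·(3)^0 = 1·1 = 1.
  j = 1: C(8,1)·(3)^1 = 8·3 = 24.
  j = 2: C(8,2)·(3)^2 = 28·9 = 252.
  V_q(n, t) = 1 + 24 + 252 = 277.
Step 2: q^n = 4^8 = 65536.
Step 3: Hamming bound ⌊q^n / V_q(n,t)⌋ = ⌊65536/277⌋ = 236.
Step 4: Compare |C| = 64 to 236: satisfied.
The claimed |C| lies below the Hamming bound.


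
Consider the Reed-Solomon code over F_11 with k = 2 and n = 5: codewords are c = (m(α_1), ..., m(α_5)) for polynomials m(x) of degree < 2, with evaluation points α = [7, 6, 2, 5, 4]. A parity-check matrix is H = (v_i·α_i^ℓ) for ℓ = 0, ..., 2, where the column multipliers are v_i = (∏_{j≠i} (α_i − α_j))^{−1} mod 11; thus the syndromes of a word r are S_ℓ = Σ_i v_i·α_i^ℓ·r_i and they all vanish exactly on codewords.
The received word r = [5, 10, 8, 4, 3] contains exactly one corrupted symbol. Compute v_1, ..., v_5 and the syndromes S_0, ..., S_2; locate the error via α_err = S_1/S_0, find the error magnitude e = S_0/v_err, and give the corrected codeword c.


S = (6, 2, 8), error at position 5, error magnitude e = 5, c = [5, 10, 8, 4, 9].

Step 1: column multipliers v_i = (∏_{j≠i}(α_i − α_j))^{−1} mod 11.
  i = 1 (α = 7): (7−6)(7−2)(7−5)(7−4) = 1·5·2·3 = 30 ≡ 8, so v_1 = 8^{−1} = 7 (mod 11).
  i = 2 (α = 6): (6−7)(6−2)(6−5)(6−4) = (−1)·4·1·2 = −8 ≡ 3, so v_2 = 3^{−1} = 4 (mod 11).
  i = 3 (α = 2): (2−7)(2−6)(2−5)(2−4) = (−5)·(−4)·(−3)·(−2) = 120 ≡ 10, so v_3 = 10^{−1} = 10 (mod 11).
  i = 4 (α = 5): (5−7)(5−6)(5−2)(5−4) = (−2)·(−1)·3·1 = 6 ≡ 6, so v_4 = 6^{−1} = 2 (mod 11).
  i = 5 (α = 4): (4−7)(4−6)(4−2)(4−5) = (−3)·(−2)·2·(−1) = −12 ≡ 10, so v_5 = 10^{−1} = 10 (mod 11).
  v = [7, 4, 10, 2, 10].
Step 2: syndromes of r = [5, 10, 8, 4, 3] (all sums mod 11).
  S_0 = Σ v_i r_i = 7·5 + 4·10 + 10·8 + 2·4 + 10·3 = 193 ≡ 6.
  S_1 = Σ v_i α_i r_i = 7·7·5 + 4·6·10 + 10·2·8 + 2·5·4 + 10·4·3 = 805 ≡ 2.
  α_i^2 mod 11 = [5, 3, 4, 3, 5].
  S_2 = Σ v_i α_i^2 r_i = 7·5·5 + 4·3·10 + 10·4·8 + 2·3·4 + 10·5·3 = 789 ≡ 8.
  S = (6, 2, 8) ≠ 0, so r is not a codeword (an error is present).
Step 3: locate the error. For a single error e at position i, S_ℓ = v_i·e·α_i^ℓ, so α_err = S_1/S_0.
  S_0^{−1} = 6^{−1} = 2 (mod 11), so α_err = 2·2 = 4 ≡ 4 = α_5. Error position i = 5.
  Consistency check: S_2/S_1 = 8·6 = 48 ≡ 4 = α_err ✓ (single-error assumption holds).
Step 4: error magnitude e = S_0/v_5 = S_0·∏_{j≠5}(α_5 − α_j) = 6·10 = 60 ≡ 5 (mod 11).
Step 5: correct position 5: c_5 = r_5 − e = 3 − 5 ≡ 9 (mod 11). Hence c = [5, 10, 8, 4, 9].
  Check: interpolating c through the α_i gives m(x) = 7 + 6·x (degree < 2) with m(α_i) = c_i for every i, so c is indeed a codeword.


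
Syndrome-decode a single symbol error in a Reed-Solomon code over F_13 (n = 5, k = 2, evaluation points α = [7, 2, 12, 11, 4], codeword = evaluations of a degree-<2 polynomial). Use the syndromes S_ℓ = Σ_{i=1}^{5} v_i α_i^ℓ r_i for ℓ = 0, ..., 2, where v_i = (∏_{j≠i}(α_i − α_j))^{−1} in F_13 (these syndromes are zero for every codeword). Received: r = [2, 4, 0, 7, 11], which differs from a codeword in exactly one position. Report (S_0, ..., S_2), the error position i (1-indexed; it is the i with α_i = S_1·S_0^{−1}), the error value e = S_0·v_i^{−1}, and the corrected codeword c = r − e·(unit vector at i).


S = (7, 12, 2), error at position 4, error magnitude e = 4, c = [2, 4, 0, 3, 11].

Step 1: column multipliers v_i = (∏_{j≠i}(α_i − α_j))^{−1} mod 13.
  i = 1 (α = 7): (7−2)(7−12)(7−11)(7−4) = 5·(−5)·(−4)·3 = 300 ≡ 1, so v_1 = 1^{−1} = 1 (mod 13).
  i = 2 (α = 2): (2−7)(2−12)(2−11)(2−4) = (−5)·(−10)·(−9)·(−2) = 900 ≡ 3, so v_2 = 3^{−1} = 9 (mod 13).
  i = 3 (α = 12): (12−7)(12−2)(12−11)(12−4) = 5·10·1·8 = 400 ≡ 10, so v_3 = 10^{−1} = 4 (mod 13).
  i = 4 (α = 11): (11−7)(11−2)(11−12)(11−4) = 4·9·(−1)·7 = −252 ≡ 8, so v_4 = 8^{−1} = 5 (mod 13).
  i = 5 (α = 4): (4−7)(4−2)(4−12)(4−11) = (−3)·2·(−8)·(−7) = −336 ≡ 2, so v_5 = 2^{−1} = 7 (mod 13).
  v = [1, 9, 4, 5, 7].
Step 2: syndromes of r = [2, 4, 0, 7, 11] (all sums mod 13).
  S_0 = Σ v_i r_i = 1·2 + 9·4 + 4·0 + 5·7 + 7·11 = 150 ≡ 7.
  S_1 = Σ v_i α_i r_i = 1·7·2 + 9·2·4 + 4·12·0 + 5·11·7 + 7·4·11 = 779 ≡ 12.
  α_i^2 mod 13 = [10, 4, 1, 4, 3].
  S_2 = Σ v_i α_i^2 r_i = 1·10·2 + 9·4·4 + 4·1·0 + 5·4·7 + 7·3·11 = 535 ≡ 2.
  S = (7, 12, 2) ≠ 0, so r is not a codeword (an error is present).
Step 3: locate the error. For a single error e at position i, S_ℓ = v_i·e·α_i^ℓ, so α_err = S_1/S_0.
  S_0^{−1} = 7^{−1} = 2 (mod 13), so α_err = 12·2 = 24 ≡ 11 = α_4. Error position i = 4.
  Consistency check: S_2/S_1 = 2·12 = 24 ≡ 11 = α_err ✓ (single-error assumption holds).
Step 4: error magnitude e = S_0/v_4 = S_0·∏_{j≠4}(α_4 − α_j) = 7·8 = 56 ≡ 4 (mod 13).
Step 5: correct position 4: c_4 = r_4 − e = 7 − 4 ≡ 3 (mod 13). Hence c = [2, 4, 0, 3, 11].
  Check: interpolating c through the α_i gives m(x) = 10 + 10·x (degree < 2) with m(α_i) = c_i for every i, so c is indeed a codeword.


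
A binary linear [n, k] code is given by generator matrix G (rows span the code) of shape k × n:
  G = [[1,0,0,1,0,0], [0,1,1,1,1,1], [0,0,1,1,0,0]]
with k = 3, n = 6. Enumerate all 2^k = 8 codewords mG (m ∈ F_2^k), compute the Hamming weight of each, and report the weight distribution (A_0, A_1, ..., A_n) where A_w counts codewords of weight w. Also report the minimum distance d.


Weight distribution: A_0 = 1, A_2 = 3, A_3 = 1, A_5 = 3. Minimum distance d = 2.

Enumerate all 2^3 = 8 messages m ∈ F_2^3.
For each, compute codeword c = mG in F_2^6, then tally its weight.
  m = 000 → c = 000000, weight = 0.
  m = 100 → c = 100100, weight = 2.
  m = 010 → c = 011111, weight = 5.
  m = 110 → c = 111011, weight = 5.
  m = 001 → c = 001100, weight = 2.
  m = 101 → c = 101000, weight = 2.
  m = 011 → c = 010011, weight = 3.
  m = 111 → c = 110111, weight = 5.
Tally weights:
  weight 0: 1 codewords.
  weight 2: 3 codewords.
  weight 3: 1 codewords.
  weight 5: 3 codewords.
Minimum distance d = smallest w > 0 with A_w > 0 = 2.
Sanity: Σ A_w = 8 = 2^3 = 8 ✓.


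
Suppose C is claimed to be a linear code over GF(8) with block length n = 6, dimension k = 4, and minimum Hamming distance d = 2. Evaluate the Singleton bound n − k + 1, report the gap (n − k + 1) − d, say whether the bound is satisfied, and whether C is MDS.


Singleton RHS = n − k + 1 = 3, slack = 1, bound satisfied, not MDS.

Singleton bound: d ≤ n − k + 1.
Here n = 6, k = 4, so n − k + 1 = 3.
Given d = 2, check d ≤ 3: YES.
Slack = (n − k + 1) − d = 1.
The code is NOT MDS (slack = 1 > 0).
Description: the claimed parameters are [6, 4, 2]_8; such a code would be non-MDS.


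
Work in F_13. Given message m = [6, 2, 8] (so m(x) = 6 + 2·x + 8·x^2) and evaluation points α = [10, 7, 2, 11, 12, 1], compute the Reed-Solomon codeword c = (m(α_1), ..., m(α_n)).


c = [7, 9, 3, 8, 12, 3]

Message polynomial: m(x) = 6 + 2·x + 8·x^2 (mod 13).
For each evaluation point α_i, compute m(α_i) mod 13:
  α_1 = 10: Horner steps 8 → 4 → 7, so m(10) = 7.
  α_2 = 7: Horner steps 8 → 6 → 9, so m(7) = 9.
  α_3 = 2: Horner steps 8 → 5 → 3, so m(2) = 3.
  α_4 = 11: Horner steps 8 → 12 → 8, so m(11) = 8.
  α_5 = 12: Horner steps 8 → 7 → 12, so m(12) = 12.
  α_6 = 1: Horner steps 8 → 10 → 3, so m(1) = 3.
Codeword c = [7, 9, 3, 8, 12, 3] ∈ F_13^6.


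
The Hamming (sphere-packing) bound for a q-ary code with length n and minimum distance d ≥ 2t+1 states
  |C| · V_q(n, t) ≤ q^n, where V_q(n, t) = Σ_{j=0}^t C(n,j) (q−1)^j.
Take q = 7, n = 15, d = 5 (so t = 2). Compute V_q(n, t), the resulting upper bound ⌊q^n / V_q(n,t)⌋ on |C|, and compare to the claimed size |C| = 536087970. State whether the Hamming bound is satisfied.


V_q(n, t) = 3871, q^n = 4747561509943, Hamming bound = 1226443169, |C| = 536087970 ≤ bound (satisfied).

Step 1: Compute V_q(n, t) = Σ_{j=0}^2 C(n, j) (q−1)^j.
  j = 0: C(15,0)·(6)^0 = 1·1 = 1.
  j = 1: C(15,1)·(6)^1 = 15·6 = 90.
  j = 2: C(15,2)·(6)^2 = 105·36 = 3780.
  V_q(n, t) = 1 + 90 + 3780 = 3871.
Step 2: q^n = 7^15 = 4747561509943.
Step 3: Hamming bound ⌊q^n / V_q(n,t)⌋ = ⌊4747561509943/3871⌋ = 1226443169.
Step 4: Compare |C| = 536087970 to 1226443169: satisfied.
The claimed |C| lies below the Hamming bound.


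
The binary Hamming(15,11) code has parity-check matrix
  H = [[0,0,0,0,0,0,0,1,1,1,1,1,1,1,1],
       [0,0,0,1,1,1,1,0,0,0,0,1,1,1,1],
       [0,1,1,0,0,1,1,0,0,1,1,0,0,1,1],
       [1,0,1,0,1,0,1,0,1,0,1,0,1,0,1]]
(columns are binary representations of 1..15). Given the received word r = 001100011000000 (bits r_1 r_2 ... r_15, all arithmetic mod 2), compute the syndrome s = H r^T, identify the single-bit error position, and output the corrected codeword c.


s = (0, 1, 1, 0)^T, error position = 6, corrected codeword c = 001101011000000

Compute s = H r^T mod 2 one row at a time:
  s_1 = 1 + 1 + 0 + 0 + 0 + 0 + 0 + 0 = 2 ≡ 0 (mod 2).
  s_2 = 1 + 0 + 0 + 0 + 0 + 0 + 0 + 0 = 1 ≡ 1 (mod 2).
  s_3 = 0 + 1 + 0 + 0 + 0 + 0 + 0 + 0 = 1 ≡ 1 (mod 2).
  s_4 = 0 + 1 + 0 + 0 + 1 + 0 + 0 + 0 = 2 ≡ 0 (mod 2).
s = (0, 1, 1, 0)^T — this equals column 6 of H (binary 0110), so error is at position 6.
Correct: flip bit 6 of r = 001100011000000 to get c = 001101011000000.


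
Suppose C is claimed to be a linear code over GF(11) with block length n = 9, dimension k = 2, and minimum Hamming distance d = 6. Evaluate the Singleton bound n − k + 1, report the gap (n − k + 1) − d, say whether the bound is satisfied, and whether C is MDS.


Singleton RHS = n − k + 1 = 8, slack = 2, bound satisfied, not MDS.

Singleton bound: d ≤ n − k + 1.
Here n = 9, k = 2, so n − k + 1 = 8.
Given d = 6, check d ≤ 8: YES.
Slack = (n − k + 1) − d = 2.
The code is NOT MDS (slack = 2 > 0).
Description: the claimed parameters are [9, 2, 6]_11; such a code would be non-MDS.


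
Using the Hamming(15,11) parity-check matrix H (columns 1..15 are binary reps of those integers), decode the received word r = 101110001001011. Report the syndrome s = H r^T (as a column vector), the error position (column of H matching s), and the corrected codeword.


s = (0, 1, 1, 1)^T, error position = 7, corrected codeword c = 101110101001011

Compute s = H r^T mod 2 one row at a time:
  s_1 = 0 + 1 + 0 + 0 + 1 + 0 + 1 + 1 = 4 ≡ 0 (mod 2).
  s_2 = 1 + 1 + 0 + 0 + 1 + 0 + 1 + 1 = 5 ≡ 1 (mod 2).
  s_3 = 0 + 1 + 0 + 0 + 0 + 0 + 1 + 1 = 3 ≡ 1 (mod 2).
  s_4 = 1 + 1 + 1 + 0 + 1 + 0 + 0 + 1 = 5 ≡ 1 (mod 2).
s = (0, 1, 1, 1)^T — this equals column 7 of H (binary 0111), so error is at position 7.
Correct: flip bit 7 of r = 101110001001011 to get c = 101110101001011.


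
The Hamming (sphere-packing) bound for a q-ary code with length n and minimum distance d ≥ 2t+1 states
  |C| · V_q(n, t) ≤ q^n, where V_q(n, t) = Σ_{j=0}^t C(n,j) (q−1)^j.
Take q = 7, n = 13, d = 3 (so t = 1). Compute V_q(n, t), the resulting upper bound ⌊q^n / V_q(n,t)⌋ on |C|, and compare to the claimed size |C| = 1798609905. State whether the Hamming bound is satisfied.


V_q(n, t) = 79, q^n = 96889010407, Hamming bound = 1226443169, |C| = 1798609905 > bound (violated).

Step 1: Compute V_q(n, t) = Σ_{j=0}^1 C(n, j) (q−1)^j.
  j = 0: C(13,0)·(6)^0 = 1·1 = 1.
  j = 1: C(13,1)·(6)^1 = 13·6 = 78.
  V_q(n, t) = 1 + 78 = 79.
Step 2: q^n = 7^13 = 96889010407.
Step 3: Hamming bound ⌊q^n / V_q(n,t)⌋ = ⌊96889010407/79⌋ = 1226443169.
Step 4: Compare |C| = 1798609905 to 1226443169: violated.
The claimed |C| lies above the Hamming bound, so no 7-ary code of length 13 with d ≥ 3 can have 1798609905 codewords.


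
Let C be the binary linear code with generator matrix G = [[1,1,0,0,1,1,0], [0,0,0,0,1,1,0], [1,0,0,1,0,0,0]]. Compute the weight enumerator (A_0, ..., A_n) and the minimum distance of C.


Weight distribution: A_0 = 1, A_2 = 4, A_4 = 3. Minimum distance d = 2.

Enumerate all 2^3 = 8 messages m ∈ F_2^3.
For each, compute codeword c = mG in F_2^7, then tally its weight.
  m = 000 → c = 0000000, weight = 0.
  m = 100 → c = 1100110, weight = 4.
  m = 010 → c = 0000110, weight = 2.
  m = 110 → c = 1100000, weight = 2.
  m = 001 → c = 1001000, weight = 2.
  m = 101 → c = 0101110, weight = 4.
  m = 011 → c = 1001110, weight = 4.
  m = 111 → c = 0101000, weight = 2.
Tally weights:
  weight 0: 1 codewords.
  weight 2: 4 codewords.
  weight 4: 3 codewords.
Minimum distance d = smallest w > 0 with A_w > 0 = 2.
Sanity: Σ A_w = 8 = 2^3 = 8 ✓.


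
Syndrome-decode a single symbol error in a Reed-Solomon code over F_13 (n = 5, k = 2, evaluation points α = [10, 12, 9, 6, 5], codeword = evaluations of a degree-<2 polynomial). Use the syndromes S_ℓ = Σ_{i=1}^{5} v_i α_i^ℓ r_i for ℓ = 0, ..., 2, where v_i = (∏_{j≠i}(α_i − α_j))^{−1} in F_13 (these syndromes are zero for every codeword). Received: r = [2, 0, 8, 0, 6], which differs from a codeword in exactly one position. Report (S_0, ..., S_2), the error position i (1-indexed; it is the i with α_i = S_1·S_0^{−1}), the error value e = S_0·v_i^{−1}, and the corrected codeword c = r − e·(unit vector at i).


S = (2, 11, 2), error at position 2, error magnitude e = 10, c = [2, 3, 8, 0, 6].

Step 1: column multipliers v_i = (∏_{j≠i}(α_i − α_j))^{−1} mod 13.
  i = 1 (α = 10): (10−12)(10−9)(10−6)(10−5) = (−2)·1·4·5 = −40 ≡ 12, so v_1 = 12^{−1} = 12 (mod 13).
  i = 2 (α = 12): (12−10)(12−9)(12−6)(12−5) = 2·3·6·7 = 252 ≡ 5, so v_2 = 5^{−1} = 8 (mod 13).
  i = 3 (α = 9): (9−10)(9−12)(9−6)(9−5) = (−1)·(−3)·3·4 = 36 ≡ 10, so v_3 = 10^{−1} = 4 (mod 13).
  i = 4 (α = 6): (6−10)(6−12)(6−9)(6−5) = (−4)·(−6)·(−3)·1 = −72 ≡ 6, so v_4 = 6^{−1} = 11 (mod 13).
  i = 5 (α = 5): (5−10)(5−12)(5−9)(5−6) = (−5)·(−7)·(−4)·(−1) = 140 ≡ 10, so v_5 = 10^{−1} = 4 (mod 13).
  v = [12, 8, 4, 11, 4].
Step 2: syndromes of r = [2, 0, 8, 0, 6] (all sums mod 13).
  S_0 = Σ v_i r_i = 12·2 + 8·0 + 4·8 + 11·0 + 4·6 = 80 ≡ 2.
  S_1 = Σ v_i α_i r_i = 12·10·2 + 8·12·0 + 4·9·8 + 11·6·0 + 4·5·6 = 648 ≡ 11.
  α_i^2 mod 13 = [9, 1, 3, 10, 12].
  S_2 = Σ v_i α_i^2 r_i = 12·9·2 + 8·1·0 + 4·3·8 + 11·10·0 + 4·12·6 = 600 ≡ 2.
  S = (2, 11, 2) ≠ 0, so r is not a codeword (an error is present).
Step 3: locate the error. For a single error e at position i, S_ℓ = v_i·e·α_i^ℓ, so α_err = S_1/S_0.
  S_0^{−1} = 2^{−1} = 7 (mod 13), so α_err = 11·7 = 77 ≡ 12 = α_2. Error position i = 2.
  Consistency check: S_2/S_1 = 2·6 = 12 ≡ 12 = α_err ✓ (single-error assumption holds).
Step 4: error magnitude e = S_0/v_2 = S_0·∏_{j≠2}(α_2 − α_j) = 2·5 = 10 ≡ 10 (mod 13).
Step 5: correct position 2: c_2 = r_2 − e = 0 − 10 ≡ 3 (mod 13). Hence c = [2, 3, 8, 0, 6].
  Check: interpolating c through the α_i gives m(x) = 10 + 7·x (degree < 2) with m(α_i) = c_i for every i, so c is indeed a codeword.


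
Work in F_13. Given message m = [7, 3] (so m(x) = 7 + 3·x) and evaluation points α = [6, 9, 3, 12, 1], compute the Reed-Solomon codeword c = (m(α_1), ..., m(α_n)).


c = [12, 8, 3, 4, 10]

Message polynomial: m(x) = 7 + 3·x (mod 13).
For each evaluation point α_i, compute m(α_i) mod 13:
  α_1 = 6: Horner steps 3 → 12, so m(6) = 12.
  α_2 = 9: Horner steps 3 → 8, so m(9) = 8.
  α_3 = 3: Horner steps 3 → 3, so m(3) = 3.
  α_4 = 12: Horner steps 3 → 4, so m(12) = 4.
  α_5 = 1: Horner steps 3 → 10, so m(1) = 10.
Codeword c = [12, 8, 3, 4, 10] ∈ F_13^5.


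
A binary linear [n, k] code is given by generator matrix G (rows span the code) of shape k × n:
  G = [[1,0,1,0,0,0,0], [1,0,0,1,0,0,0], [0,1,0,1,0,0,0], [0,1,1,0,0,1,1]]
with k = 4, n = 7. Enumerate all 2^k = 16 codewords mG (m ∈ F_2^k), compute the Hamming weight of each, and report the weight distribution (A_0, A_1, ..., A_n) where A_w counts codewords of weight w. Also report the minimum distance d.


Weight distribution: A_0 = 1, A_2 = 7, A_4 = 7, A_6 = 1. Minimum distance d = 2.

Enumerate all 2^4 = 16 messages m ∈ F_2^4.
For each, compute codeword c = mG in F_2^7, then tally its weight.
  m = 0000 → c = 0000000, weight = 0.
  m = 1000 → c = 1010000, weight = 2.
  m = 0100 → c = 1001000, weight = 2.
  m = 1100 → c = 0011000, weight = 2.
  m = 0010 → c = 0101000, weight = 2.
  m = 1010 → c = 1111000, weight = 4.
  m = 0110 → c = 1100000, weight = 2.
  m = 1110 → c = 0110000, weight = 2.
  m = 0001 → c = 0110011, weight = 4.
  m = 1001 → c = 1100011, weight = 4.
  m = 0101 → c = 1111011, weight = 6.
  m = 1101 → c = 0101011, weight = 4.
  m = 0011 → c = 0011011, weight = 4.
  m = 1011 → c = 1001011, weight = 4.
  m = 0111 → c = 1010011, weight = 4.
  m = 1111 → c = 0000011, weight = 2.
Tally weights:
  weight 0: 1 codewords.
  weight 2: 7 codewords.
  weight 4: 7 codewords.
  weight 6: 1 codewords.
Minimum distance d = smallest w > 0 with A_w > 0 = 2.
Sanity: Σ A_w = 16 = 2^4 = 16 ✓.


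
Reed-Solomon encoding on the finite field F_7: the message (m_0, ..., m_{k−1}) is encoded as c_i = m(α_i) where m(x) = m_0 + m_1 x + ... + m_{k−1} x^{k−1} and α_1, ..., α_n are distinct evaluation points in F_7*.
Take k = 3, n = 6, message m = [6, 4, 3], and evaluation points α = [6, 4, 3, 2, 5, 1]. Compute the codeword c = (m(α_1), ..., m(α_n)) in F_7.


c = [5, 0, 3, 5, 3, 6]

Message polynomial: m(x) = 6 + 4·x + 3·x^2 (mod 7).
For each evaluation point α_i, compute m(α_i) mod 7:
  α_1 = 6: Horner steps 3 → 1 → 5, so m(6) = 5.
  α_2 = 4: Horner steps 3 → 2 → 0, so m(4) = 0.
  α_3 = 3: Horner steps 3 → 6 → 3, so m(3) = 3.
  α_4 = 2: Horner steps 3 → 3 → 5, so m(2) = 5.
  α_5 = 5: Horner steps 3 → 5 → 3, so m(5) = 3.
  α_6 = 1: Horner steps 3 → 0 → 6, so m(1) = 6.
Codeword c = [5, 0, 3, 5, 3, 6] ∈ F_7^6.


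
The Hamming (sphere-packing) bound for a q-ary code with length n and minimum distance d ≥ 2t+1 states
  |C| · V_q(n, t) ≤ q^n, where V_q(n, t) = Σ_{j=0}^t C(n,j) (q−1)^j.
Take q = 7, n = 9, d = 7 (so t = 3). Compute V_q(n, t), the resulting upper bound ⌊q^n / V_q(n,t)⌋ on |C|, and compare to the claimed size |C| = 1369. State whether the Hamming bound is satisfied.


V_q(n, t) = 19495, q^n = 40353607, Hamming bound = 2069, |C| = 1369 ≤ bound (satisfied).

Step 1: Compute V_q(n, t) = Σ_{j=0}^3 C(n, j) (q−1)^j.
  j = 0: C(9,0)·(6)^0 = 1·1 = 1.
  j = 1: C(9,1)·(6)^1 = 9·6 = 54.
  j = 2: C(9,2)·(6)^2 = 36·36 = 1296.
  j = 3: C(9,3)·(6)^3 = 84·216 = 18144.
  V_q(n, t) = 1 + 54 + 1296 + 18144 = 19495.
Step 2: q^n = 7^9 = 40353607.
Step 3: Hamming bound ⌊q^n / V_q(n,t)⌋ = ⌊40353607/19495⌋ = 2069.
Step 4: Compare |C| = 1369 to 2069: satisfied.
The claimed |C| lies below the Hamming bound.


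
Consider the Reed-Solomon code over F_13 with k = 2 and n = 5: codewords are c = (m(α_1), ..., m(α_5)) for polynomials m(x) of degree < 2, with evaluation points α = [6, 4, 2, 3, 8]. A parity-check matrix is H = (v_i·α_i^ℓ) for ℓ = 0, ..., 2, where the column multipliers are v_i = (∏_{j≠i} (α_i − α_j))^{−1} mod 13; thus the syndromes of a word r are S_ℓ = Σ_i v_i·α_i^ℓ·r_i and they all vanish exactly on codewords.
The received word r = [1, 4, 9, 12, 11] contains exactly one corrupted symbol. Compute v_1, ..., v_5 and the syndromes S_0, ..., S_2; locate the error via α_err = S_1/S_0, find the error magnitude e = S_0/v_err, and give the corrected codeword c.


S = (6, 12, 11), error at position 3, error magnitude e = 2, c = [1, 4, 7, 12, 11].

Step 1: column multipliers v_i = (∏_{j≠i}(α_i − α_j))^{−1} mod 13.
  i = 1 (α = 6): (6−4)(6−2)(6−3)(6−8) = 2·4·3·(−2) = −48 ≡ 4, so v_1 = 4^{−1} = 10 (mod 13).
  i = 2 (α = 4): (4−6)(4−2)(4−3)(4−8) = (−2)·2·1·(−4) = 16 ≡ 3, so v_2 = 3^{−1} = 9 (mod 13).
  i = 3 (α = 2): (2−6)(2−4)(2−3)(2−8) = (−4)·(−2)·(−1)·(−6) = 48 ≡ 9, so v_3 = 9^{−1} = 3 (mod 13).
  i = 4 (α = 3): (3−6)(3−4)(3−2)(3−8) = (−3)·(−1)·1·(−5) = −15 ≡ 11, so v_4 = 11^{−1} = 6 (mod 13).
  i = 5 (α = 8): (8−6)(8−4)(8−2)(8−3) = 2·4·6·5 = 240 ≡ 6, so v_5 = 6^{−1} = 11 (mod 13).
  v = [10, 9, 3, 6, 11].
Step 2: syndromes of r = [1, 4, 9, 12, 11] (all sums mod 13).
  S_0 = Σ v_i r_i = 10·1 + 9·4 + 3·9 + 6·12 + 11·11 = 266 ≡ 6.
  S_1 = Σ v_i α_i r_i = 10·6·1 + 9·4·4 + 3·2·9 + 6·3·12 + 11·8·11 = 1442 ≡ 12.
  α_i^2 mod 13 = [10, 3, 4, 9, 12].
  S_2 = Σ v_i α_i^2 r_i = 10·10·1 + 9·3·4 + 3·4·9 + 6·9·12 + 11·12·11 = 2416 ≡ 11.
  S = (6, 12, 11) ≠ 0, so r is not a codeword (an error is present).
Step 3: locate the error. For a single error e at position i, S_ℓ = v_i·e·α_i^ℓ, so α_err = S_1/S_0.
  S_0^{−1} = 6^{−1} = 11 (mod 13), so α_err = 12·11 = 132 ≡ 2 = α_3. Error position i = 3.
  Consistency check: S_2/S_1 = 11·12 = 132 ≡ 2 = α_err ✓ (single-error assumption holds).
Step 4: error magnitude e = S_0/v_3 = S_0·∏_{j≠3}(α_3 − α_j) = 6·9 = 54 ≡ 2 (mod 13).
Step 5: correct position 3: c_3 = r_3 − e = 9 − 2 ≡ 7 (mod 13). Hence c = [1, 4, 7, 12, 11].
  Check: interpolating c through the α_i gives m(x) = 10 + 5·x (degree < 2) with m(α_i) = c_i for every i, so c is indeed a codeword.


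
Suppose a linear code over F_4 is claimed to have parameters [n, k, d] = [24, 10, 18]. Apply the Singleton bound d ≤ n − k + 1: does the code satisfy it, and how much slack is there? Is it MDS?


Singleton RHS = n − k + 1 = 15, slack = -3, bound violated (no such code; not MDS).

Singleton bound: d ≤ n − k + 1.
Here n = 24, k = 10, so n − k + 1 = 15.
Given d = 18, check d ≤ 15: NO.
Slack = (n − k + 1) − d = -3.
The slack is negative: d = 18 exceeds n − k + 1 = 15 by 3, so the Singleton bound is violated and no linear [24, 10, 18]_4 code can exist. In particular it is not MDS (MDS requires d = n − k + 1 exactly).
Description: the claimed parameters are [24, 10, 18]_4; such a code would be impossible (violates the Singleton bound).


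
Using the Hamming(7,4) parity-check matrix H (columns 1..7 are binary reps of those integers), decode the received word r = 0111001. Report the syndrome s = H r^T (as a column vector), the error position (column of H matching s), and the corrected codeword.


s = (0, 1, 0)^T, error position = 2, corrected codeword c = 0011001

Compute s = H r^T mod 2 one row at a time:
  s_1 = 1 + 0 + 0 + 1 = 2 ≡ 0 (mod 2).
  s_2 = 1 + 1 + 0 + 1 = 3 ≡ 1 (mod 2).
  s_3 = 0 + 1 + 0 + 1 = 2 ≡ 0 (mod 2).
s = (0, 1, 0)^T — this equals column 2 of H (binary 010), so error is at position 2.
Correct: flip bit 2 of r = 0111001 to get c = 0011001.


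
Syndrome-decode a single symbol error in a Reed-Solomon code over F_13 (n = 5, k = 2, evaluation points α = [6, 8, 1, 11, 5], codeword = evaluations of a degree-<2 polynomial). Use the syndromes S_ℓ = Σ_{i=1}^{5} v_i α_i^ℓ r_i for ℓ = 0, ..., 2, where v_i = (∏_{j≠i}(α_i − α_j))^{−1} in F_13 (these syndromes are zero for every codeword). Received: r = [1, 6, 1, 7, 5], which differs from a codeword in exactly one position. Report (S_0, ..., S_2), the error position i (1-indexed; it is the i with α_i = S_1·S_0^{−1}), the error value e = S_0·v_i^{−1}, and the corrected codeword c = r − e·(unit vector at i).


S = (5, 5, 5), error at position 3, error magnitude e = 6, c = [1, 6, 8, 7, 5].

Step 1: column multipliers v_i = (∏_{j≠i}(α_i − α_j))^{−1} mod 13.
  i = 1 (α = 6): (6−8)(6−1)(6−11)(6−5) = (−2)·5·(−5)·1 = 50 ≡ 11, so v_1 = 11^{−1} = 6 (mod 13).
  i = 2 (α = 8): (8−6)(8−1)(8−11)(8−5) = 2·7·(−3)·3 = −126 ≡ 4, so v_2 = 4^{−1} = 10 (mod 13).
  i = 3 (α = 1): (1−6)(1−8)(1−11)(1−5) = (−5)·(−7)·(−10)·(−4) = 1400 ≡ 9, so v_3 = 9^{−1} = 3 (mod 13).
  i = 4 (α = 11): (11−6)(11−8)(11−1)(11−5) = 5·3·10·6 = 900 ≡ 3, so v_4 = 3^{−1} = 9 (mod 13).
  i = 5 (α = 5): (5−6)(5−8)(5−1)(5−11) = (−1)·(−3)·4·(−6) = −72 ≡ 6, so v_5 = 6^{−1} = 11 (mod 13).
  v = [6, 10, 3, 9, 11].
Step 2: syndromes of r = [1, 6, 1, 7, 5] (all sums mod 13).
  S_0 = Σ v_i r_i = 6·1 + 10·6 + 3·1 + 9·7 + 11·5 = 187 ≡ 5.
  S_1 = Σ v_i α_i r_i = 6·6·1 + 10·8·6 + 3·1·1 + 9·11·7 + 11·5·5 = 1487 ≡ 5.
  α_i^2 mod 13 = [10, 12, 1, 4, 12].
  S_2 = Σ v_i α_i^2 r_i = 6·10·1 + 10·12·6 + 3·1·1 + 9·4·7 + 11·12·5 = 1695 ≡ 5.
  S = (5, 5, 5) ≠ 0, so r is not a codeword (an error is present).
Step 3: locate the error. For a single error e at position i, S_ℓ = v_i·e·α_i^ℓ, so α_err = S_1/S_0.
  S_0^{−1} = 5^{−1} = 8 (mod 13), so α_err = 5·8 = 40 ≡ 1 = α_3. Error position i = 3.
  Consistency check: S_2/S_1 = 5·8 = 40 ≡ 1 = α_err ✓ (single-error assumption holds).
Step 4: error magnitude e = S_0/v_3 = S_0·∏_{j≠3}(α_3 − α_j) = 5·9 = 45 ≡ 6 (mod 13).
Step 5: correct position 3: c_3 = r_3 − e = 1 − 6 ≡ 8 (mod 13). Hence c = [1, 6, 8, 7, 5].
  Check: interpolating c through the α_i gives m(x) = 12 + 9·x (degree < 2) with m(α_i) = c_i for every i, so c is indeed a codeword.


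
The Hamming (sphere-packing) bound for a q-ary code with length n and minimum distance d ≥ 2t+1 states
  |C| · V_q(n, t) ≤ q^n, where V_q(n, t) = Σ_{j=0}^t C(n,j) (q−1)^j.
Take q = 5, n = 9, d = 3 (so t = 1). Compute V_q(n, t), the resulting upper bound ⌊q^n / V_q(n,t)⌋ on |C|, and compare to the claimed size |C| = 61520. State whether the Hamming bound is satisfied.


V_q(n, t) = 37, q^n = 1953125, Hamming bound = 52787, |C| = 61520 > bound (violated).

Step 1: Compute V_q(n, t) = Σ_{j=0}^1 C(n, j) (q−1)^j.
  j = 0: C(9,0)·(4)^0 = 1·1 = 1.
  j = 1: C(9,1)·(4)^1 = 9·4 = 36.
  V_q(n, t) = 1 + 36 = 37.
Step 2: q^n = 5^9 = 1953125.
Step 3: Hamming bound ⌊q^n / V_q(n,t)⌋ = ⌊1953125/37⌋ = 52787.
Step 4: Compare |C| = 61520 to 52787: violated.
The claimed |C| lies above the Hamming bound, so no 5-ary code of length 9 with d ≥ 3 can have 61520 codewords.


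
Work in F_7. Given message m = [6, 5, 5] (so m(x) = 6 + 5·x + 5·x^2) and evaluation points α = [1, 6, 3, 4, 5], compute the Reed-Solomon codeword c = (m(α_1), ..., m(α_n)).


c = [2, 6, 3, 1, 2]

Message polynomial: m(x) = 6 + 5·x + 5·x^2 (mod 7).
For each evaluation point α_i, compute m(α_i) mod 7:
  α_1 = 1: Horner steps 5 → 3 → 2, so m(1) = 2.
  α_2 = 6: Horner steps 5 → 0 → 6, so m(6) = 6.
  α_3 = 3: Horner steps 5 → 6 → 3, so m(3) = 3.
  α_4 = 4: Horner steps 5 → 4 → 1, so m(4) = 1.
  α_5 = 5: Horner steps 5 → 2 → 2, so m(5) = 2.
Codeword c = [2, 6, 3, 1, 2] ∈ F_7^5.


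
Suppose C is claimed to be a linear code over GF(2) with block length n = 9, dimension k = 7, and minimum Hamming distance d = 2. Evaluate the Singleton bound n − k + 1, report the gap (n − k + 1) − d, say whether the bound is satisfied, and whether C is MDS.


Singleton RHS = n − k + 1 = 3, slack = 1, bound satisfied, not MDS.

Singleton bound: d ≤ n − k + 1.
Here n = 9, k = 7, so n − k + 1 = 3.
Given d = 2, check d ≤ 3: YES.
Slack = (n − k + 1) − d = 1.
The code is NOT MDS (slack = 1 > 0).
Description: the claimed parameters are [9, 7, 2]_2; such a code would be non-MDS.


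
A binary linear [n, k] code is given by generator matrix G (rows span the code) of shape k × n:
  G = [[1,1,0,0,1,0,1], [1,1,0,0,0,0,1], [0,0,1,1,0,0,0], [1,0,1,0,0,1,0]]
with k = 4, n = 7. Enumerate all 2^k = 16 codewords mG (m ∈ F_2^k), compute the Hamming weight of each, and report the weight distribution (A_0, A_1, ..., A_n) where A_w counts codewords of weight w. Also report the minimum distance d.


Weight distribution: A_0 = 1, A_1 = 1, A_2 = 1, A_3 = 4, A_4 = 5, A_5 = 3, A_6 = 1. Minimum distance d = 1.

Enumerate all 2^4 = 16 messages m ∈ F_2^4.
For each, compute codeword c = mG in F_2^7, then tally its weight.
  m = 0000 → c = 0000000, weight = 0.
  m = 1000 → c = 1100101, weight = 4.
  m = 0100 → c = 1100001, weight = 3.
  m = 1100 → c = 0000100, weight = 1.
  m = 0010 → c = 0011000, weight = 2.
  m = 1010 → c = 1111101, weight = 6.
  m = 0110 → c = 1111001, weight = 5.
  m = 1110 → c = 0011100, weight = 3.
  m = 0001 → c = 1010010, weight = 3.
  m = 1001 → c = 0110111, weight = 5.
  m = 0101 → c = 0110011, weight = 4.
  m = 1101 → c = 1010110, weight = 4.
  m = 0011 → c = 1001010, weight = 3.
  m = 1011 → c = 0101111, weight = 5.
  m = 0111 → c = 0101011, weight = 4.
  m = 1111 → c = 1001110, weight = 4.
Tally weights:
  weight 0: 1 codewords.
  weight 1: 1 codewords.
  weight 2: 1 codewords.
  weight 3: 4 codewords.
  weight 4: 5 codewords.
  weight 5: 3 codewords.
  weight 6: 1 codewords.
Minimum distance d = smallest w > 0 with A_w > 0 = 1.
Sanity: Σ A_w = 16 = 2^4 = 16 ✓.


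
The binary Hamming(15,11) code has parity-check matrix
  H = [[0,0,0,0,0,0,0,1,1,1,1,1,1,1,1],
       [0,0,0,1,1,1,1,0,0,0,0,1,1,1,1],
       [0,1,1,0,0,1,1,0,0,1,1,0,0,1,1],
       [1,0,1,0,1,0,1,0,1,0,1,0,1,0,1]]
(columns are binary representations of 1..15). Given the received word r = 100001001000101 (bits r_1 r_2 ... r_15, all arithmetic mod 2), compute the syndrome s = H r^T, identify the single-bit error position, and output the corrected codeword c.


s = (1, 1, 0, 0)^T, error position = 12, corrected codeword c = 100001001001101

Compute s = H r^T mod 2 one row at a time:
  s_1 = 0 + 1 + 0 + 0 + 0 + 1 + 0 + 1 = 3 ≡ 1 (mod 2).
  s_2 = 0 + 0 + 1 + 0 + 0 + 1 + 0 + 1 = 3 ≡ 1 (mod 2).
  s_3 = 0 + 0 + 1 + 0 + 0 + 0 + 0 + 1 = 2 ≡ 0 (mod 2).
  s_4 = 1 + 0 + 0 + 0 + 1 + 0 + 1 + 1 = 4 ≡ 0 (mod 2).
s = (1, 1, 0, 0)^T — this equals column 12 of H (binary 1100), so error is at position 12.
Correct: flip bit 12 of r = 100001001000101 to get c = 100001001001101.


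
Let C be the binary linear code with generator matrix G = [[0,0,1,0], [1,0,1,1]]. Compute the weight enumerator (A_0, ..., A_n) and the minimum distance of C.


Weight distribution: A_0 = 1, A_1 = 1, A_2 = 1, A_3 = 1. Minimum distance d = 1.

Enumerate all 2^2 = 4 messages m ∈ F_2^2.
For each, compute codeword c = mG in F_2^4, then tally its weight.
  m = 00 → c = 0000, weight = 0.
  m = 10 → c = 0010, weight = 1.
  m = 01 → c = 1011, weight = 3.
  m = 11 → c = 1001, weight = 2.
Tally weights:
  weight 0: 1 codewords.
  weight 1: 1 codewords.
  weight 2: 1 codewords.
  weight 3: 1 codewords.
Minimum distance d = smallest w > 0 with A_w > 0 = 1.
Sanity: Σ A_w = 4 = 2^2 = 4 ✓.


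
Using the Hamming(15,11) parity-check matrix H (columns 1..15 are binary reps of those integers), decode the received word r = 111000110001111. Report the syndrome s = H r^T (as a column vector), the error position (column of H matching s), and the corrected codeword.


s = (1, 1, 1, 1)^T, error position = 15, corrected codeword c = 111000110001110

Compute s = H r^T mod 2 one row at a time:
  s_1 = 1 + 0 + 0 + 0 + 1 + 1 + 1 + 1 = 5 ≡ 1 (mod 2).
  s_2 = 0 + 0 + 0 + 1 + 1 + 1 + 1 + 1 = 5 ≡ 1 (mod 2).
  s_3 = 1 + 1 + 0 + 1 + 0 + 0 + 1 + 1 = 5 ≡ 1 (mod 2).
  s_4 = 1 + 1 + 0 + 1 + 0 + 0 + 1 + 1 = 5 ≡ 1 (mod 2).
s = (1, 1, 1, 1)^T — this equals column 15 of H (binary 1111), so error is at position 15.
Correct: flip bit 15 of r = 111000110001111 to get c = 111000110001110.


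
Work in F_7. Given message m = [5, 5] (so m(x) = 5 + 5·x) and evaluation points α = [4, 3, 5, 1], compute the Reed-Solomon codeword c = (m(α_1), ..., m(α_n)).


c = [4, 6, 2, 3]

Message polynomial: m(x) = 5 + 5·x (mod 7).
For each evaluation point α_i, compute m(α_i) mod 7:
  α_1 = 4: Horner steps 5 → 4, so m(4) = 4.
  α_2 = 3: Horner steps 5 → 6, so m(3) = 6.
  α_3 = 5: Horner steps 5 → 2, so m(5) = 2.
  α_4 = 1: Horner steps 5 → 3, so m(1) = 3.
Codeword c = [4, 6, 2, 3] ∈ F_7^4.


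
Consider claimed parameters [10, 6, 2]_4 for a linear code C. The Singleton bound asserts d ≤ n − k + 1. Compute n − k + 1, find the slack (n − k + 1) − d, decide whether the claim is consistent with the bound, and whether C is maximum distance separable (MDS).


Singleton RHS = n − k + 1 = 5, slack = 3, bound satisfied, not MDS.

Singleton bound: d ≤ n − k + 1.
Here n = 10, k = 6, so n − k + 1 = 5.
Given d = 2, check d ≤ 5: YES.
Slack = (n − k + 1) − d = 3.
The code is NOT MDS (slack = 3 > 0).
Description: the claimed parameters are [10, 6, 2]_4; such a code would be non-MDS.


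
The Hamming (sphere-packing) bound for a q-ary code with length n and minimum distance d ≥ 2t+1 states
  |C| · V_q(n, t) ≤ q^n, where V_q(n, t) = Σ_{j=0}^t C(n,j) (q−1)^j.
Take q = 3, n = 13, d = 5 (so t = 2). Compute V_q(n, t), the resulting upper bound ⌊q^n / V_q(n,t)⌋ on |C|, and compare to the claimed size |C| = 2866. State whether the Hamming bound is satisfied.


V_q(n, t) = 339, q^n = 1594323, Hamming bound = 4703, |C| = 2866 ≤ bound (satisfied).

Step 1: Compute V_q(n, t) = Σ_{j=0}^2 C(n, j) (q−1)^j.
  j = 0: C(13,0)·(2)^0 = 1·1 = 1.
  j = 1: C(13,1)·(2)^1 = 13·2 = 26.
  j = 2: C(13,2)·(2)^2 = 78·4 = 312.
  V_q(n, t) = 1 + 26 + 312 = 339.
Step 2: q^n = 3^13 = 1594323.
Step 3: Hamming bound ⌊q^n / V_q(n,t)⌋ = ⌊1594323/339⌋ = 4703.
Step 4: Compare |C| = 2866 to 4703: satisfied.
The claimed |C| lies below the Hamming bound.


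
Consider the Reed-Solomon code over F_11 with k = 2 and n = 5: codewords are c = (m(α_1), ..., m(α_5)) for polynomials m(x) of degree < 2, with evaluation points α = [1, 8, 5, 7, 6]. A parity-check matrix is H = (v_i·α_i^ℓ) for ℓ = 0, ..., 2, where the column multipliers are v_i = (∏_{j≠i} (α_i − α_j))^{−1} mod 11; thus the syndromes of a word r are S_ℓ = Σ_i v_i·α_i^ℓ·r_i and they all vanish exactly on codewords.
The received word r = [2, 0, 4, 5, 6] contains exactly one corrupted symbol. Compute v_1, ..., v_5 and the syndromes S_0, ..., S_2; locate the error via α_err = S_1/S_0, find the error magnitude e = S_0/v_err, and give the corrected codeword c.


S = (4, 2, 1), error at position 5, error magnitude e = 7, c = [2, 0, 4, 5, 10].

Step 1: column multipliers v_i = (∏_{j≠i}(α_i − α_j))^{−1} mod 11.
  i = 1 (α = 1): (1−8)(1−5)(1−7)(1−6) = (−7)·(−4)·(−6)·(−5) = 840 ≡ 4, so v_1 = 4^{−1} = 3 (mod 11).
  i = 2 (α = 8): (8−1)(8−5)(8−7)(8−6) = 7·3·1·2 = 42 ≡ 9, so v_2 = 9^{−1} = 5 (mod 11).
  i = 3 (α = 5): (5−1)(5−8)(5−7)(5−6) = 4·(−3)·(−2)·(−1) = −24 ≡ 9, so v_3 = 9^{−1} = 5 (mod 11).
  i = 4 (α = 7): (7−1)(7−8)(7−5)(7−6) = 6·(−1)·2·1 = −12 ≡ 10, so v_4 = 10^{−1} = 10 (mod 11).
  i = 5 (α = 6): (6−1)(6−8)(6−5)(6−7) = 5·(−2)·1·(−1) = 10 ≡ 10, so v_5 = 10^{−1} = 10 (mod 11).
  v = [3, 5, 5, 10, 10].
Step 2: syndromes of r = [2, 0, 4, 5, 6] (all sums mod 11).
  S_0 = Σ v_i r_i = 3·2 + 5·0 + 5·4 + 10·5 + 10·6 = 136 ≡ 4.
  S_1 = Σ v_i α_i r_i = 3·1·2 + 5·8·0 + 5·5·4 + 10·7·5 + 10·6·6 = 816 ≡ 2.
  α_i^2 mod 11 = [1, 9, 3, 5, 3].
  S_2 = Σ v_i α_i^2 r_i = 3·1·2 + 5·9·0 + 5·3·4 + 10·5·5 + 10·3·6 = 496 ≡ 1.
  S = (4, 2, 1) ≠ 0, so r is not a codeword (an error is present).
Step 3: locate the error. For a single error e at position i, S_ℓ = v_i·e·α_i^ℓ, so α_err = S_1/S_0.
  S_0^{−1} = 4^{−1} = 3 (mod 11), so α_err = 2·3 = 6 ≡ 6 = α_5. Error position i = 5.
  Consistency check: S_2/S_1 = 1·6 = 6 ≡ 6 = α_err ✓ (single-error assumption holds).
Step 4: error magnitude e = S_0/v_5 = S_0·∏_{j≠5}(α_5 − α_j) = 4·10 = 40 ≡ 7 (mod 11).
Step 5: correct position 5: c_5 = r_5 − e = 6 − 7 ≡ 10 (mod 11). Hence c = [2, 0, 4, 5, 10].
  Check: interpolating c through the α_i gives m(x) = 7 + 6·x (degree < 2) with m(α_i) = c_i for every i, so c is indeed a codeword.
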